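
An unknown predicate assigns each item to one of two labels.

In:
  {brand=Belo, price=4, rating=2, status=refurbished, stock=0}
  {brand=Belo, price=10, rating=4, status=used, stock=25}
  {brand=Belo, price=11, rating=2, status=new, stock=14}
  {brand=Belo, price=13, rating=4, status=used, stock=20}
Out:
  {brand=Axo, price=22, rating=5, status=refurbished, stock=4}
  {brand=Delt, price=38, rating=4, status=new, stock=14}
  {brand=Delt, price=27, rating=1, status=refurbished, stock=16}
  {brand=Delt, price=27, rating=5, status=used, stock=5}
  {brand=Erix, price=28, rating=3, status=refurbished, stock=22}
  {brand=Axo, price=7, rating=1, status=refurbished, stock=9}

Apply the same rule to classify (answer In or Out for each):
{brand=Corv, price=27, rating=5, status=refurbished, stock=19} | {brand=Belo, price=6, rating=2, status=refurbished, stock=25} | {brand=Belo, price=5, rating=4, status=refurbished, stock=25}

Every 'In' example satisfies: brand is Belo. None of the 'Out' examples do.
{brand=Corv, price=27, rating=5, status=refurbished, stock=19} — brand is Corv, hence Out.
{brand=Belo, price=6, rating=2, status=refurbished, stock=25} — brand is Belo, hence In.
{brand=Belo, price=5, rating=4, status=refurbished, stock=25} — brand is Belo, hence In.

Out, In, In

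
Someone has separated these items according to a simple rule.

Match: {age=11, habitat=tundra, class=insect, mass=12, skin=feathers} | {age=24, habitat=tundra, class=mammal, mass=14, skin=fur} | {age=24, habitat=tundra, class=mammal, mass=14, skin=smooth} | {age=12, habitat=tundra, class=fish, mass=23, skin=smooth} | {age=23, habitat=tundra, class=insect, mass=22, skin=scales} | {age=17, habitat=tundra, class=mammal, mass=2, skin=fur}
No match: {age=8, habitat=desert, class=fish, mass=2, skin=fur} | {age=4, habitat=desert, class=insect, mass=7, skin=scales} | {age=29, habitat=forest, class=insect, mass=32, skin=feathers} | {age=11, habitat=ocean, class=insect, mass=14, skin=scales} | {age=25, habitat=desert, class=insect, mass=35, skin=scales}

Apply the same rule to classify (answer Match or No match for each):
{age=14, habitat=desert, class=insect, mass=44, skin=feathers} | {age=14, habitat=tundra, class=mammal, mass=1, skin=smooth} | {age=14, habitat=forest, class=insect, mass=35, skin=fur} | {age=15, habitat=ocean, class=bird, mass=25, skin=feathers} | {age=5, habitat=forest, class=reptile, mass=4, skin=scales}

Every 'Match' example satisfies: habitat is tundra. None of the 'No match' examples do.
{age=14, habitat=desert, class=insect, mass=44, skin=feathers} — habitat is desert, hence No match. {age=14, habitat=tundra, class=mammal, mass=1, skin=smooth} — habitat is tundra, hence Match. {age=14, habitat=forest, class=insect, mass=35, skin=fur} — habitat is forest, hence No match. {age=15, habitat=ocean, class=bird, mass=25, skin=feathers} — habitat is ocean, hence No match. {age=5, habitat=forest, class=reptile, mass=4, skin=scales} — habitat is forest, hence No match.

No match, Match, No match, No match, No match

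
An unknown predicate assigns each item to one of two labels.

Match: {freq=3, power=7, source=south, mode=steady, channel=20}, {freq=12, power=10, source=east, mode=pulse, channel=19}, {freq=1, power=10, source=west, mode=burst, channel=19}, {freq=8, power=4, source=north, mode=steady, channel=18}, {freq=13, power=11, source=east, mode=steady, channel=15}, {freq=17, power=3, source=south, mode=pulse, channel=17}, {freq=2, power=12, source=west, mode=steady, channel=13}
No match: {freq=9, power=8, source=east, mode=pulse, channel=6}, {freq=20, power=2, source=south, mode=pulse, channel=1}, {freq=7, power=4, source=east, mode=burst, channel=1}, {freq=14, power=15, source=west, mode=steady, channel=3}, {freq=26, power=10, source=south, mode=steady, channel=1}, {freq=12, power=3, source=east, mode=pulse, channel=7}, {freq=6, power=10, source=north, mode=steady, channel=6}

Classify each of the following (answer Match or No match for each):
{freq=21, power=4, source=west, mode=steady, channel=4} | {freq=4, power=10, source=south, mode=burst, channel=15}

No match, Match

One predicate separates the groups cleanly: channel ≥ 13.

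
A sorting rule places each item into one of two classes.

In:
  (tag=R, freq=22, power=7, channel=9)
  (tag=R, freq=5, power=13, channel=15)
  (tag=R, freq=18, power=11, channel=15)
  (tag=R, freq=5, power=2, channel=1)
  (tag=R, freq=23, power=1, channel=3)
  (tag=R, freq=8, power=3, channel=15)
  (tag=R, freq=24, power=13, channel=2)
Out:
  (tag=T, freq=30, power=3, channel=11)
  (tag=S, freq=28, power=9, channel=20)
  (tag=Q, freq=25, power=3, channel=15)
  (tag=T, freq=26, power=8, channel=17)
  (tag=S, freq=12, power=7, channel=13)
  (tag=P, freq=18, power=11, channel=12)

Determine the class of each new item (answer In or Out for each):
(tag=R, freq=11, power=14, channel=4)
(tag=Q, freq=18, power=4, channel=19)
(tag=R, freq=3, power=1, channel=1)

In, Out, In

All 'In' examples share one property — tag is R — and every 'Out' example lacks it.
In: (tag=R, freq=11, power=14, channel=4), since tag is R.
Out: (tag=Q, freq=18, power=4, channel=19), since tag is Q.
In: (tag=R, freq=3, power=1, channel=1), since tag is R.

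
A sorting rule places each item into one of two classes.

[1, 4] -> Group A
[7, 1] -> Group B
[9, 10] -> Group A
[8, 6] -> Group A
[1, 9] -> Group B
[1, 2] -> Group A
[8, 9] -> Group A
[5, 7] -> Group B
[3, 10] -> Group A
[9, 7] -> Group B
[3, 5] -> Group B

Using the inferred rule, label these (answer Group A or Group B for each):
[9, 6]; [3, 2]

Group A, Group A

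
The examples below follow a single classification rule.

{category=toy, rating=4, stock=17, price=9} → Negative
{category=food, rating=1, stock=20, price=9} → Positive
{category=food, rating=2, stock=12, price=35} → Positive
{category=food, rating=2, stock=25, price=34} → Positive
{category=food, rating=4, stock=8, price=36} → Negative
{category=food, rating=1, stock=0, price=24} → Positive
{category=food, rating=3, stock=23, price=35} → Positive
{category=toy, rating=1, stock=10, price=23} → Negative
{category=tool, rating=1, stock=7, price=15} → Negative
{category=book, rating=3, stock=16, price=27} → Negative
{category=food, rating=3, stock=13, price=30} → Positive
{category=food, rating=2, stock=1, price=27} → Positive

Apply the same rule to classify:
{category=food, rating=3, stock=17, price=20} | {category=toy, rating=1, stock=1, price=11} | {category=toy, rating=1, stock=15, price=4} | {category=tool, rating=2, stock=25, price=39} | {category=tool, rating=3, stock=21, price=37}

Positive, Negative, Negative, Negative, Negative

The distinguishing property — category is food AND price ≤ 35 — holds for all the 'Positive' cases and none of the 'Negative' cases.
{category=food, rating=3, stock=17, price=20} — category is food, price = 20, hence Positive.
{category=toy, rating=1, stock=1, price=11} — category is toy, price = 11, hence Negative.
{category=toy, rating=1, stock=15, price=4} — category is toy, price = 4, hence Negative.
{category=tool, rating=2, stock=25, price=39} — category is tool, price = 39, hence Negative.
{category=tool, rating=3, stock=21, price=37} — category is tool, price = 37, hence Negative.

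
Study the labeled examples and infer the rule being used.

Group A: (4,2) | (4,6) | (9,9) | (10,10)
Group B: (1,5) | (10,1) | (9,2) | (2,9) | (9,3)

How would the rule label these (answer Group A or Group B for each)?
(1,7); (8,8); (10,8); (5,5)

The common property of the 'Group A' items is: |first − second| ≤ 2. No 'Group B' item has it.
(1,7) → |1−7| = 6 → Group B. (8,8) → |8−8| = 0 → Group A. (10,8) → |10−8| = 2 → Group A. (5,5) → |5−5| = 0 → Group A.

Group B, Group A, Group A, Group A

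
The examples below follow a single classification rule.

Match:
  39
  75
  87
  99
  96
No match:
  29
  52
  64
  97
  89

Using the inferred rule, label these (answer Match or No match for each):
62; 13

The simplest hypothesis consistent with all the labels is: multiple of 3.

No match, No match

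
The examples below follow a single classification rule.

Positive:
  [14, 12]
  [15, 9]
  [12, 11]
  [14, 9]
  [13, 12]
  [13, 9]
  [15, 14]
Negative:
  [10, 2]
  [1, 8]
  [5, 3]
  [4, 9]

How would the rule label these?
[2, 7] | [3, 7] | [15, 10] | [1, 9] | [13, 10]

The pattern is that an item is 'Positive' exactly when: sum ≥ 22.
Negative: [2, 7], since 2+7 = 9. Negative: [3, 7], since 3+7 = 10. Positive: [15, 10], since 15+10 = 25. Negative: [1, 9], since 1+9 = 10. Positive: [13, 10], since 13+10 = 23.

Negative, Negative, Positive, Negative, Positive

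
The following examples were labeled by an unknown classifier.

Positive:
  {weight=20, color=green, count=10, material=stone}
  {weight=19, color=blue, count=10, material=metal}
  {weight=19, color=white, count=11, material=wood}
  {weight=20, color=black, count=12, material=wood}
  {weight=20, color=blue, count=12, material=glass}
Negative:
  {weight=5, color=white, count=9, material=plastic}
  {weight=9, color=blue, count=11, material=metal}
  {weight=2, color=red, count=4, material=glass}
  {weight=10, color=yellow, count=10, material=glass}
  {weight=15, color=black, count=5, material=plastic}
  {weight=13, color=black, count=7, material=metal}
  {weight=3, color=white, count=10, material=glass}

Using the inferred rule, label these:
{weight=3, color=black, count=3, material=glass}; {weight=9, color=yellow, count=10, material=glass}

Negative, Negative

A rule that fits every label: weight ≥ 19 — true of each 'Positive' example, false of each 'Negative' one.
{weight=3, color=black, count=3, material=glass}: Negative (weight = 3). {weight=9, color=yellow, count=10, material=glass}: Negative (weight = 9).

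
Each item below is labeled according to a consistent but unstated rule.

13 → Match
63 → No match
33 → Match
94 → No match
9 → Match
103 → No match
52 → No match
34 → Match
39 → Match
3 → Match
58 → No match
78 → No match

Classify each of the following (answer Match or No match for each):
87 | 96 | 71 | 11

The rule appears to be: at most 39.

No match, No match, No match, Match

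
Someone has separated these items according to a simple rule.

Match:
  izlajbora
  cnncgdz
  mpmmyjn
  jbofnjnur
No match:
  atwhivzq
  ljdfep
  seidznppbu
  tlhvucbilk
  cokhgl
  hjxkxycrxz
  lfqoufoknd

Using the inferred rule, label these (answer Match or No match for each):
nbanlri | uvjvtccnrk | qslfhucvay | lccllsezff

Match, No match, No match, No match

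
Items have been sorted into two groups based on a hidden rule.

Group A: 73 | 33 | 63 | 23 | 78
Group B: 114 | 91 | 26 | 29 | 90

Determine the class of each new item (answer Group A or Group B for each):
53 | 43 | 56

The rule appears to be: ≡ 3 (mod 5).

Group A, Group A, Group B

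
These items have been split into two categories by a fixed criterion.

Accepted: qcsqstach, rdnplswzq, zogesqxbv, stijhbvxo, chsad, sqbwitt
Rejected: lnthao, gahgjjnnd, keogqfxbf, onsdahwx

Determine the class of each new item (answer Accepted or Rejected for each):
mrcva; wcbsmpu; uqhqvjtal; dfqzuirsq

The distinguishing property — odd length AND contains 's' — holds for all the 'Accepted' cases and none of the 'Rejected' cases.

Rejected, Accepted, Rejected, Accepted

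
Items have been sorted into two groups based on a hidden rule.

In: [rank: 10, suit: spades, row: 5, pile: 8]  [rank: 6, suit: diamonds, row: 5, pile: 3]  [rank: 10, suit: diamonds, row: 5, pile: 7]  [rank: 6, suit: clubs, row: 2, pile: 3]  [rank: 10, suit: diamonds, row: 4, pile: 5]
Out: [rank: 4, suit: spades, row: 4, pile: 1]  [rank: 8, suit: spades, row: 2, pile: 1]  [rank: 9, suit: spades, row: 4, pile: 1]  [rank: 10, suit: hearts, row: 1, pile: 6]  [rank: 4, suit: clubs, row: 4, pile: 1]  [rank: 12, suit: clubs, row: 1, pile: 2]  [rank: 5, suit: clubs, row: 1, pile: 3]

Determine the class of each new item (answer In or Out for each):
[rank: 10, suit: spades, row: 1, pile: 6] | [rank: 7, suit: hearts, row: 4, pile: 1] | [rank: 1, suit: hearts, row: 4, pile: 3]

A rule that fits every label: pile ≥ 2 AND row ≥ 2 — true of each 'In' example, false of each 'Out' one.

Out, Out, In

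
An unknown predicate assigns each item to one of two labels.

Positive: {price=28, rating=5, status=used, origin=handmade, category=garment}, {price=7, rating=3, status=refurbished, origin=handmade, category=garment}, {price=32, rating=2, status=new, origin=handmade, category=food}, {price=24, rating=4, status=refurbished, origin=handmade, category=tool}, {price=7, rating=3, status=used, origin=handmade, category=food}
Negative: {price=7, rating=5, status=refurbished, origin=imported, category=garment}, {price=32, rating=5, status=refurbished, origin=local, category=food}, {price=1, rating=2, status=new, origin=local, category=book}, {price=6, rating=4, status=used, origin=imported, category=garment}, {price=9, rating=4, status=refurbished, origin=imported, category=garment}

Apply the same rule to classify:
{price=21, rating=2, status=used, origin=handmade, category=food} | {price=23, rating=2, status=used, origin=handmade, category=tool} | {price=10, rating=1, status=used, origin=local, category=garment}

The classifier is using: origin is handmade.
Positive: {price=21, rating=2, status=used, origin=handmade, category=food}, since origin is handmade.
Positive: {price=23, rating=2, status=used, origin=handmade, category=tool}, since origin is handmade.
Negative: {price=10, rating=1, status=used, origin=local, category=garment}, since origin is local.

Positive, Positive, Negative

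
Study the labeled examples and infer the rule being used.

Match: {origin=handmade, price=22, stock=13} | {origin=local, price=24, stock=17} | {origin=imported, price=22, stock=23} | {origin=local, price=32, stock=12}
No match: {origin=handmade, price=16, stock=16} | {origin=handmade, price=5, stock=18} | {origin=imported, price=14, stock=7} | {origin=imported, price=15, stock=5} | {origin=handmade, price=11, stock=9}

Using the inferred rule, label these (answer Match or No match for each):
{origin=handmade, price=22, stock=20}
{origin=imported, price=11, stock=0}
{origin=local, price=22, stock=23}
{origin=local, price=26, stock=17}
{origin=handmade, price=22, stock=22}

A rule that fits every label: price ≥ 22 — true of each 'Match' example, false of each 'No match' one.
Match: {origin=handmade, price=22, stock=20}, since price = 22.
No match: {origin=imported, price=11, stock=0}, since price = 11.
Match: {origin=local, price=22, stock=23}, since price = 22.
Match: {origin=local, price=26, stock=17}, since price = 26.
Match: {origin=handmade, price=22, stock=22}, since price = 22.

Match, No match, Match, Match, Match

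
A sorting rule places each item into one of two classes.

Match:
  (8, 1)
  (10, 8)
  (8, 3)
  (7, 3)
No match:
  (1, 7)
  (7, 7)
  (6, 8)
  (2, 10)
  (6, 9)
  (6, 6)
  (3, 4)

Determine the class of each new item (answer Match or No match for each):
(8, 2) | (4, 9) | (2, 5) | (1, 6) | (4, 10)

Match, No match, No match, No match, No match

The common property of the 'Match' items is: first > second. No 'No match' item has it.
(8, 2): 8 > 2, has this property → Match. (4, 9): 4 < 9, doesn't qualify → No match. (2, 5): 2 < 5, doesn't qualify → No match. (1, 6): 1 < 6, doesn't qualify → No match. (4, 10): 4 < 10, doesn't qualify → No match.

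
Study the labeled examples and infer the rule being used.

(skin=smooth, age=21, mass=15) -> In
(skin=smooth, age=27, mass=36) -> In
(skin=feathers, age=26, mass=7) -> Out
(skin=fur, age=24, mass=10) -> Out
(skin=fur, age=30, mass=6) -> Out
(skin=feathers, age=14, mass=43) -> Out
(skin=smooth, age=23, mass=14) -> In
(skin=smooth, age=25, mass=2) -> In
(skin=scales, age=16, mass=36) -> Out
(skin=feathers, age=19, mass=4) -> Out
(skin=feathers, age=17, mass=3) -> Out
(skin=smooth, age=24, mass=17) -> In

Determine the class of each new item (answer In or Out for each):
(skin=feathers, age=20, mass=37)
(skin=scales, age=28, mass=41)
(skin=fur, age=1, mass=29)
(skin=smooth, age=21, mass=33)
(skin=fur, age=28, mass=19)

Out, Out, Out, In, Out

All 'In' examples share one property — skin is smooth — and every 'Out' example lacks it.
(skin=feathers, age=20, mass=37): Out (skin is feathers).
(skin=scales, age=28, mass=41): Out (skin is scales).
(skin=fur, age=1, mass=29): Out (skin is fur).
(skin=smooth, age=21, mass=33): In (skin is smooth).
(skin=fur, age=28, mass=19): Out (skin is fur).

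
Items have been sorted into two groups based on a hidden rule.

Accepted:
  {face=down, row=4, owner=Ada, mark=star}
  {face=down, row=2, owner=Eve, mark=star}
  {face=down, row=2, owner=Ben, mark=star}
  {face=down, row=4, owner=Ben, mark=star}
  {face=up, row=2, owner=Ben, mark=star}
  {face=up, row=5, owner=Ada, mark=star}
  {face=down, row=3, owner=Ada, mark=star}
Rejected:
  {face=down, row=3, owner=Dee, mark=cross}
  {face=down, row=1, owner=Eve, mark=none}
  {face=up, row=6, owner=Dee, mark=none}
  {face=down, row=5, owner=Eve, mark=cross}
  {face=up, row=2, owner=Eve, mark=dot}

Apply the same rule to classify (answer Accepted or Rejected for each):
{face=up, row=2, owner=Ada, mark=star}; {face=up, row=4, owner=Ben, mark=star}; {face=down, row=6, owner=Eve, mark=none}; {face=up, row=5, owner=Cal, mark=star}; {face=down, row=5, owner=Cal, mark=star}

Accepted, Accepted, Rejected, Accepted, Accepted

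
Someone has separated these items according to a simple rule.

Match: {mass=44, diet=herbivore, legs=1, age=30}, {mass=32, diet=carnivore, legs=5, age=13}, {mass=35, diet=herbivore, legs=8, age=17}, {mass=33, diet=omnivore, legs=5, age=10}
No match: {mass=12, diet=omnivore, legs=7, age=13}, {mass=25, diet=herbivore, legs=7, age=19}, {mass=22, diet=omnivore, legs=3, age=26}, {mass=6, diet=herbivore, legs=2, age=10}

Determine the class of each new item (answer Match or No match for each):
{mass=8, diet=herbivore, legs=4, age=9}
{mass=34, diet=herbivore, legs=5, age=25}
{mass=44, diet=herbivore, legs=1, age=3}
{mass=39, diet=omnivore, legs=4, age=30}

One predicate separates the groups cleanly: mass ≥ 32.

No match, Match, Match, Match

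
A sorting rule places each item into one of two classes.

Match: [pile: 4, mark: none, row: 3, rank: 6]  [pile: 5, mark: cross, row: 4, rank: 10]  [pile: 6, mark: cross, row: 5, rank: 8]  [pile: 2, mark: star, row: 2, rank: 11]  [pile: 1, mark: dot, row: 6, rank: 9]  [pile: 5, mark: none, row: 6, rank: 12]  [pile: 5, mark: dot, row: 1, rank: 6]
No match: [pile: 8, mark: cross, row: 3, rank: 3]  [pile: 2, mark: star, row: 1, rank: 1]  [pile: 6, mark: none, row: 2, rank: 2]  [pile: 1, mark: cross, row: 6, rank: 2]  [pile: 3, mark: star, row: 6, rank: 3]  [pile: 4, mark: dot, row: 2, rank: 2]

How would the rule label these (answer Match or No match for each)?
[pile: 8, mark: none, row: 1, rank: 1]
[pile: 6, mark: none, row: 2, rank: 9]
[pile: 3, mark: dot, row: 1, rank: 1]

No match, Match, No match

All 'Match' examples share one property — rank ≥ 6 — and every 'No match' example lacks it.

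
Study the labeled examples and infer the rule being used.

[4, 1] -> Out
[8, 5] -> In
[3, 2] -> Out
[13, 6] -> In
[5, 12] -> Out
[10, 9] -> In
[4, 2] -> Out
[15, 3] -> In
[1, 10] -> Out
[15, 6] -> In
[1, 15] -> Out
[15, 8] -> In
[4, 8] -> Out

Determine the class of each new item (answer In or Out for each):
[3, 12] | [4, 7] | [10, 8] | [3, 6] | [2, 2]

Out, Out, In, Out, Out

The simplest hypothesis consistent with all the labels is: first ≥ 6.
[3, 12] → first 3 → Out. [4, 7] → first 4 → Out. [10, 8] → first 10 → In. [3, 6] → first 3 → Out. [2, 2] → first 2 → Out.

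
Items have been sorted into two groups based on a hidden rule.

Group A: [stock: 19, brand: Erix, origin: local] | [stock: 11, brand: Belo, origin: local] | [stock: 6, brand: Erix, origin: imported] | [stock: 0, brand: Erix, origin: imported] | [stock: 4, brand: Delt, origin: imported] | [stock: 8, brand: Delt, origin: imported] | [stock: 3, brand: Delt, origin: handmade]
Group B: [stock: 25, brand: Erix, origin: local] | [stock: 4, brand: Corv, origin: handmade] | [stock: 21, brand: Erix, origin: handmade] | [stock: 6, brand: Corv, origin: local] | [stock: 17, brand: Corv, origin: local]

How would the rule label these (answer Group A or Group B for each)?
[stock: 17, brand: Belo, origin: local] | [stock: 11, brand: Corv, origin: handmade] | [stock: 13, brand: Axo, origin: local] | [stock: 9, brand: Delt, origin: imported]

All 'Group A' examples share one property — brand is not Corv AND stock ≤ 19 — and every 'Group B' example lacks it.
[stock: 17, brand: Belo, origin: local]: brand is Belo, stock = 17 — has this property, so Group A. [stock: 11, brand: Corv, origin: handmade]: brand is Corv, stock = 11 — doesn't qualify, so Group B. [stock: 13, brand: Axo, origin: local]: brand is Axo, stock = 13 — has this property, so Group A. [stock: 9, brand: Delt, origin: imported]: brand is Delt, stock = 9 — has this property, so Group A.

Group A, Group B, Group A, Group A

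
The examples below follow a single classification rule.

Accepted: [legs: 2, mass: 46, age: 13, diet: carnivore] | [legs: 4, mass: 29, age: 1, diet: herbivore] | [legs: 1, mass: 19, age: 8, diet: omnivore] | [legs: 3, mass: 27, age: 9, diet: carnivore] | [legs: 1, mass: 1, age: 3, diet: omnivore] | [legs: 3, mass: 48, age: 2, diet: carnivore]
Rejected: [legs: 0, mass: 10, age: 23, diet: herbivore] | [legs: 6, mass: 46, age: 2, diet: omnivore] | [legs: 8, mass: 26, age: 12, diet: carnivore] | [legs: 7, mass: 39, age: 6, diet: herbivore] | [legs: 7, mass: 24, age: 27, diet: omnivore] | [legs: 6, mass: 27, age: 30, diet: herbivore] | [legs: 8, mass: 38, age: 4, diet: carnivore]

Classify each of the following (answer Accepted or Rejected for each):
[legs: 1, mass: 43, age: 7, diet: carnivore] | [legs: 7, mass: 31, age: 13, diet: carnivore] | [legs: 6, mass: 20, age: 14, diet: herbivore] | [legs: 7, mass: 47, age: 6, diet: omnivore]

Accepted, Rejected, Rejected, Rejected

Rule: legs ≤ 4 AND age ≤ 13. This holds for each 'Accepted' example and fails for each 'Rejected' one.
Accepted: [legs: 1, mass: 43, age: 7, diet: carnivore], since legs = 1, age = 7.
Rejected: [legs: 7, mass: 31, age: 13, diet: carnivore], since legs = 7, age = 13.
Rejected: [legs: 6, mass: 20, age: 14, diet: herbivore], since legs = 6, age = 14.
Rejected: [legs: 7, mass: 47, age: 6, diet: omnivore], since legs = 7, age = 6.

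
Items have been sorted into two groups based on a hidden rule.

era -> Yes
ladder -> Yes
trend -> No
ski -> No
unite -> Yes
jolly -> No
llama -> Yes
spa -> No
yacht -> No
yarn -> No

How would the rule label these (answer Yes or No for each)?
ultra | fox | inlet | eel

Yes, No, Yes, Yes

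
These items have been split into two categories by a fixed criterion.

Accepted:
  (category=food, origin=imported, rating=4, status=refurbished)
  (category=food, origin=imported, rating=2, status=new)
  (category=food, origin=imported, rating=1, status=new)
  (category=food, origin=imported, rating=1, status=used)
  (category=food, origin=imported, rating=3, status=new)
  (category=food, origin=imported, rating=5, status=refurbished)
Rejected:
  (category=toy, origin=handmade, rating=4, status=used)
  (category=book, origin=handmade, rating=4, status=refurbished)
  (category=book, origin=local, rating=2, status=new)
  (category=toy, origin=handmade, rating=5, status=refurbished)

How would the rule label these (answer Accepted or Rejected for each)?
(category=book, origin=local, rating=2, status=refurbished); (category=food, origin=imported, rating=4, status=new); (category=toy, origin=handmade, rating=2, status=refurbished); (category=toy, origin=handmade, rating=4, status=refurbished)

Rejected, Accepted, Rejected, Rejected

The pattern is that an item is 'Accepted' exactly when: category is food.
Rejected: (category=book, origin=local, rating=2, status=refurbished), since category is book.
Accepted: (category=food, origin=imported, rating=4, status=new), since category is food.
Rejected: (category=toy, origin=handmade, rating=2, status=refurbished), since category is toy.
Rejected: (category=toy, origin=handmade, rating=4, status=refurbished), since category is toy.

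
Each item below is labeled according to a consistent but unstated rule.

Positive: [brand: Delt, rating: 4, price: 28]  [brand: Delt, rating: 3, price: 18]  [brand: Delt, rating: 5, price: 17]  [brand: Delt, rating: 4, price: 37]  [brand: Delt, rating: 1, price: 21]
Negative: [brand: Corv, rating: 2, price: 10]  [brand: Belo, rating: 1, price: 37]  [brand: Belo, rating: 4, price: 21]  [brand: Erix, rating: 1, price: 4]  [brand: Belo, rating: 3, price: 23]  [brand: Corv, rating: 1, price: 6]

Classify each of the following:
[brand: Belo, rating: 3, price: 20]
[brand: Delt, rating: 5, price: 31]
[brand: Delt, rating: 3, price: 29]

Negative, Positive, Positive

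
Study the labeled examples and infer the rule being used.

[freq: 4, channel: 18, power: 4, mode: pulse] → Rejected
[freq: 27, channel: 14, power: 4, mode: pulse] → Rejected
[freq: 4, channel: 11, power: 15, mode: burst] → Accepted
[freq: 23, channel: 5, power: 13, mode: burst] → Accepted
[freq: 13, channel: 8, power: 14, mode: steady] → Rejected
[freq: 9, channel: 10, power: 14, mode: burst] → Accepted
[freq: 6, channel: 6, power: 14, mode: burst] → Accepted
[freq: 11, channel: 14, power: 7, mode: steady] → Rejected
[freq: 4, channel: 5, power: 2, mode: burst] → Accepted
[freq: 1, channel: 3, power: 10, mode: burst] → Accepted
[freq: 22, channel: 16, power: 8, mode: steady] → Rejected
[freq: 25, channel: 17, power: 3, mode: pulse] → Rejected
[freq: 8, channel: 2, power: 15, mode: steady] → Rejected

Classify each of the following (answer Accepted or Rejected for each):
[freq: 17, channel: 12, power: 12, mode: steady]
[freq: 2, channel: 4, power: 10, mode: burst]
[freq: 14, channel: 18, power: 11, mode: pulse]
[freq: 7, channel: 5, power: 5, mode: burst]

Rejected, Accepted, Rejected, Accepted

Checking candidate rules against both groups, what survives is: mode is burst.
[freq: 17, channel: 12, power: 12, mode: steady]: Rejected (mode is steady). [freq: 2, channel: 4, power: 10, mode: burst]: Accepted (mode is burst). [freq: 14, channel: 18, power: 11, mode: pulse]: Rejected (mode is pulse). [freq: 7, channel: 5, power: 5, mode: burst]: Accepted (mode is burst).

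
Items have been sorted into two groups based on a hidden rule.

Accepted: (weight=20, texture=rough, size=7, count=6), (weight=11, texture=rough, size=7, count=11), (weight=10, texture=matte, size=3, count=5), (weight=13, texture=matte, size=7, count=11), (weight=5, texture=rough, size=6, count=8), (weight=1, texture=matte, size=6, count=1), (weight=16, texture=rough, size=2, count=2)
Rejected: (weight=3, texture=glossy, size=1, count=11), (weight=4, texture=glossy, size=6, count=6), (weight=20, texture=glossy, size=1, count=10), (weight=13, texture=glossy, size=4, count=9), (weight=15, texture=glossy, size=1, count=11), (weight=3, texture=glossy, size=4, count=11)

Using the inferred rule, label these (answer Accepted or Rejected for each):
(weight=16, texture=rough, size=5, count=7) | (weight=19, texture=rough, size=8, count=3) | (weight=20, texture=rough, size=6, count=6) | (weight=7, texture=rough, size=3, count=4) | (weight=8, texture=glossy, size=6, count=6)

Comparing the two groups points to one rule — texture is not glossy.
(weight=16, texture=rough, size=5, count=7): texture is rough, meets the rule → Accepted.
(weight=19, texture=rough, size=8, count=3): texture is rough, meets the rule → Accepted.
(weight=20, texture=rough, size=6, count=6): texture is rough, meets the rule → Accepted.
(weight=7, texture=rough, size=3, count=4): texture is rough, meets the rule → Accepted.
(weight=8, texture=glossy, size=6, count=6): texture is glossy, does not satisfy this → Rejected.

Accepted, Accepted, Accepted, Accepted, Rejected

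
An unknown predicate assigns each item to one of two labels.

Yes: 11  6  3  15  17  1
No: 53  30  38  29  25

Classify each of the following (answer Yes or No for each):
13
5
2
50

Yes, Yes, Yes, No

'Yes' ⟺ at most 17.
13: 13 ≤ 17, matches → Yes. 5: 5 ≤ 17, matches → Yes. 2: 2 ≤ 17, matches → Yes. 50: 50 > 17, does not satisfy this → No.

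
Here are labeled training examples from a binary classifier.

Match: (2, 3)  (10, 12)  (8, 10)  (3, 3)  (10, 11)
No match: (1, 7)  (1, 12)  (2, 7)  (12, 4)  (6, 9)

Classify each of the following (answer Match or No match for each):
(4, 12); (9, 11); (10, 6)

The distinguishing property — |first − second| ≤ 2 — holds for all the 'Match' cases and none of the 'No match' cases.

No match, Match, No match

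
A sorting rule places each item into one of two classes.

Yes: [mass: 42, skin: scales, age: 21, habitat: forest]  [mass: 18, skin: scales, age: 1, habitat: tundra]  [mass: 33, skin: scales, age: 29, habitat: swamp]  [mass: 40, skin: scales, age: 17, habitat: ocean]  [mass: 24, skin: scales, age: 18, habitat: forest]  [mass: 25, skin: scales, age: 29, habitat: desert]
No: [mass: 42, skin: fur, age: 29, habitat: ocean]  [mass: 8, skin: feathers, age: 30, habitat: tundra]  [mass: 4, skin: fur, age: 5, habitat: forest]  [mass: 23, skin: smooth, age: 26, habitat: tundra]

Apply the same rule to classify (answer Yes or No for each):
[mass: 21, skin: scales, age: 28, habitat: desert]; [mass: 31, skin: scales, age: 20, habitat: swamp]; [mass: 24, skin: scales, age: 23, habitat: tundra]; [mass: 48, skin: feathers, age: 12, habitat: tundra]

The distinguishing property — skin is scales — holds for all the 'Yes' cases and none of the 'No' cases.
Yes: [mass: 21, skin: scales, age: 28, habitat: desert], since skin is scales. Yes: [mass: 31, skin: scales, age: 20, habitat: swamp], since skin is scales. Yes: [mass: 24, skin: scales, age: 23, habitat: tundra], since skin is scales. No: [mass: 48, skin: feathers, age: 12, habitat: tundra], since skin is feathers.

Yes, Yes, Yes, No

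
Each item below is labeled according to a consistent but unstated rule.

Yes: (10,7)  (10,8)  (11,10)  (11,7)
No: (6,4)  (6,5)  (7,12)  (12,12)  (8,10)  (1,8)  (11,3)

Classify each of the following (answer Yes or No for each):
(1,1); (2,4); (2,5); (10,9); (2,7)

No, No, No, Yes, No

One predicate separates the groups cleanly: first > second AND sum ≥ 17.
(1,1) → 1 = 1, 1+1 = 2 → No.
(2,4) → 2 < 4, 2+4 = 6 → No.
(2,5) → 2 < 5, 2+5 = 7 → No.
(10,9) → 10 > 9, 10+9 = 19 → Yes.
(2,7) → 2 < 7, 2+7 = 9 → No.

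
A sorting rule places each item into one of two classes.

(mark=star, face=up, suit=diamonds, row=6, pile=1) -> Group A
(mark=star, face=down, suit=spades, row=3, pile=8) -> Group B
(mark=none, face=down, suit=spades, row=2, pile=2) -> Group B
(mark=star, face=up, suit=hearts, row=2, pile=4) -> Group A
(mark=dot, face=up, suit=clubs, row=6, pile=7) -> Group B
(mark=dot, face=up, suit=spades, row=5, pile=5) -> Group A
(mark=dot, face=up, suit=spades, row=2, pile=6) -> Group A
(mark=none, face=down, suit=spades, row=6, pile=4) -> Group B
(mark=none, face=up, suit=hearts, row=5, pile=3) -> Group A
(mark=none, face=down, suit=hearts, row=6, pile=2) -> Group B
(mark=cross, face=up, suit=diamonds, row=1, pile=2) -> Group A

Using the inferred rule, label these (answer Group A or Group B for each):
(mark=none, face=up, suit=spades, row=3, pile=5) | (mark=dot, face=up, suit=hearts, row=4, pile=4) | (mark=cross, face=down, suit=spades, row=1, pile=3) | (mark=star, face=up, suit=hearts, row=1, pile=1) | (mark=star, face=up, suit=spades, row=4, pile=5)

Group A, Group A, Group B, Group A, Group A

A rule that fits every label: face is up AND pile ≤ 6 — true of each 'Group A' example, false of each 'Group B' one.
(mark=none, face=up, suit=spades, row=3, pile=5): Group A (face is up, pile = 5).
(mark=dot, face=up, suit=hearts, row=4, pile=4): Group A (face is up, pile = 4).
(mark=cross, face=down, suit=spades, row=1, pile=3): Group B (face is down, pile = 3).
(mark=star, face=up, suit=hearts, row=1, pile=1): Group A (face is up, pile = 1).
(mark=star, face=up, suit=spades, row=4, pile=5): Group A (face is up, pile = 5).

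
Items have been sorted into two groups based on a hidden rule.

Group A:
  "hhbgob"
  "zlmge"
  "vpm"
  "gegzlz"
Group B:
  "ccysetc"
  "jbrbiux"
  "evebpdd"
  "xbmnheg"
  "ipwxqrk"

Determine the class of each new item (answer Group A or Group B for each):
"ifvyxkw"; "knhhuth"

The distinguishing property — length ≤ 6 — holds for all the 'Group A' cases and none of the 'Group B' cases.
"ifvyxkw" → length 7 → Group B. "knhhuth" → length 7 → Group B.

Group B, Group B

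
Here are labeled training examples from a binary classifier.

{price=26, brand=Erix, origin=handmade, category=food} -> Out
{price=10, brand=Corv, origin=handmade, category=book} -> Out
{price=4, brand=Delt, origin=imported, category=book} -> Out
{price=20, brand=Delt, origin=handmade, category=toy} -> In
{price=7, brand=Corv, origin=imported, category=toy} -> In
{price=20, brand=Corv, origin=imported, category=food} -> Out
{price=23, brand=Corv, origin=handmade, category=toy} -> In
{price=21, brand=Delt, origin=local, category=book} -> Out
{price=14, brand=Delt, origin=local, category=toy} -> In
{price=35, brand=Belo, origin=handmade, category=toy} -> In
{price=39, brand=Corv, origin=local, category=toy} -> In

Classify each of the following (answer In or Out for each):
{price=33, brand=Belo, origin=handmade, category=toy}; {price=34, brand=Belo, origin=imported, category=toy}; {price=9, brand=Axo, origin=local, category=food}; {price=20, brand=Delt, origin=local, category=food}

In, In, Out, Out

Comparing the two groups points to one rule — category is toy.
In: {price=33, brand=Belo, origin=handmade, category=toy}, since category is toy. In: {price=34, brand=Belo, origin=imported, category=toy}, since category is toy. Out: {price=9, brand=Axo, origin=local, category=food}, since category is food. Out: {price=20, brand=Delt, origin=local, category=food}, since category is food.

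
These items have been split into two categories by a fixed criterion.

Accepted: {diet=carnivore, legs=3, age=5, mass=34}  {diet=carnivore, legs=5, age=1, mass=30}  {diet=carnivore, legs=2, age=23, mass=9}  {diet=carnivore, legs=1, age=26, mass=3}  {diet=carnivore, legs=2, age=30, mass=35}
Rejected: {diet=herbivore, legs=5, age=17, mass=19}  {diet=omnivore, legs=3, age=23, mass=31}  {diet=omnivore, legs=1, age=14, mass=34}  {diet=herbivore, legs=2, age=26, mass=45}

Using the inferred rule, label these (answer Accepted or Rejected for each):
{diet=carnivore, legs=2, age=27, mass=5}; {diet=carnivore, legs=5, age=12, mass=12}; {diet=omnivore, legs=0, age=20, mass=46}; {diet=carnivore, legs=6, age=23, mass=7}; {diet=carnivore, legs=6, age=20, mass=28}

Accepted, Accepted, Rejected, Accepted, Accepted

Rule: diet is carnivore. This holds for each 'Accepted' example and fails for each 'Rejected' one.
{diet=carnivore, legs=2, age=27, mass=5}: Accepted (diet is carnivore).
{diet=carnivore, legs=5, age=12, mass=12}: Accepted (diet is carnivore).
{diet=omnivore, legs=0, age=20, mass=46}: Rejected (diet is omnivore).
{diet=carnivore, legs=6, age=23, mass=7}: Accepted (diet is carnivore).
{diet=carnivore, legs=6, age=20, mass=28}: Accepted (diet is carnivore).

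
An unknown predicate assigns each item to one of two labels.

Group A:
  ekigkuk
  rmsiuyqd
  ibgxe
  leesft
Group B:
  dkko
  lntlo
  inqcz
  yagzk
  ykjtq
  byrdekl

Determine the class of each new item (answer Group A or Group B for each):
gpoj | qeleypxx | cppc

All 'Group A' examples share one property — has ≥ 2 vowels — and every 'Group B' example lacks it.
gpoj: 1 vowel, fails the rule → Group B.
qeleypxx: 2 vowels, qualifies → Group A.
cppc: 0 vowels, fails the rule → Group B.

Group B, Group A, Group B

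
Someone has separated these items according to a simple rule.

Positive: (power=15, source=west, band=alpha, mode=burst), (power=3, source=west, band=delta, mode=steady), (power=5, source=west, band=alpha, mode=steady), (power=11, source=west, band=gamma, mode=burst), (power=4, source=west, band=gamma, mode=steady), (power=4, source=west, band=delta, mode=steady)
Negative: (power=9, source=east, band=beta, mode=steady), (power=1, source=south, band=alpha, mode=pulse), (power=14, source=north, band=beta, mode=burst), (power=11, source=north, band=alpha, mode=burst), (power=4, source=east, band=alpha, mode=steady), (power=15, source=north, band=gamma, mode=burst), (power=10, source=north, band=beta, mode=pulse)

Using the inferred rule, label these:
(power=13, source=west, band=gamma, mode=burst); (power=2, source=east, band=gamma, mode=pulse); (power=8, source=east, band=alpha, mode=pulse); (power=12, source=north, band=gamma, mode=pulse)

Positive, Negative, Negative, Negative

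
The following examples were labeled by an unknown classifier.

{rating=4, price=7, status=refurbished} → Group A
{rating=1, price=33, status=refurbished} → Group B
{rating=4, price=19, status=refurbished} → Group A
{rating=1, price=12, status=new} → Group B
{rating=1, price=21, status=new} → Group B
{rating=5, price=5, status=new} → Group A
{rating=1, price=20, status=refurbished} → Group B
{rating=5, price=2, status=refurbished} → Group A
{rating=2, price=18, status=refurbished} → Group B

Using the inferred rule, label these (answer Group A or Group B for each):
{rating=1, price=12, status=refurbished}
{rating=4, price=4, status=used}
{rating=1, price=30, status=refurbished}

One predicate separates the groups cleanly: rating ≥ 4.
{rating=1, price=12, status=refurbished} — rating = 1, hence Group B.
{rating=4, price=4, status=used} — rating = 4, hence Group A.
{rating=1, price=30, status=refurbished} — rating = 1, hence Group B.

Group B, Group A, Group B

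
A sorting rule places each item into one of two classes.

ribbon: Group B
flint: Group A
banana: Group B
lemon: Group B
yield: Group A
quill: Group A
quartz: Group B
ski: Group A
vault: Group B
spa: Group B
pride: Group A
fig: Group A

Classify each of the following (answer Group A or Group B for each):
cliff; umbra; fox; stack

Group A, Group B, Group B, Group B

All 'Group A' examples share one property — odd length AND contains 'i' — and every 'Group B' example lacks it.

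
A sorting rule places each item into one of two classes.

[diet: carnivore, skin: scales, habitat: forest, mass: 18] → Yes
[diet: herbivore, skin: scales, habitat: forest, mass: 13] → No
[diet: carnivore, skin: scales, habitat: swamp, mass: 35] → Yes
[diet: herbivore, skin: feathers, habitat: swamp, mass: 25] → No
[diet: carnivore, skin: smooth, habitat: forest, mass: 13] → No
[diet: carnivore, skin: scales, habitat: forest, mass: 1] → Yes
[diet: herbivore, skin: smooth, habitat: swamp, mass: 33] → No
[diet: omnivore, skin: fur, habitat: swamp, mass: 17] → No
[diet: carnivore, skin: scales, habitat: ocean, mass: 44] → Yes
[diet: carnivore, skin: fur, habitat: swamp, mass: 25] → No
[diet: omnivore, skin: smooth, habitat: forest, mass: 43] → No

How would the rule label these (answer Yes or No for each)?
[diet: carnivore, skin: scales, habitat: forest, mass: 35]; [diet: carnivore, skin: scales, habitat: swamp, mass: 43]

Yes, Yes

Rule: diet is carnivore AND skin is scales. This holds for each 'Yes' example and fails for each 'No' one.
[diet: carnivore, skin: scales, habitat: forest, mass: 35] → diet is carnivore, skin is scales → Yes.
[diet: carnivore, skin: scales, habitat: swamp, mass: 43] → diet is carnivore, skin is scales → Yes.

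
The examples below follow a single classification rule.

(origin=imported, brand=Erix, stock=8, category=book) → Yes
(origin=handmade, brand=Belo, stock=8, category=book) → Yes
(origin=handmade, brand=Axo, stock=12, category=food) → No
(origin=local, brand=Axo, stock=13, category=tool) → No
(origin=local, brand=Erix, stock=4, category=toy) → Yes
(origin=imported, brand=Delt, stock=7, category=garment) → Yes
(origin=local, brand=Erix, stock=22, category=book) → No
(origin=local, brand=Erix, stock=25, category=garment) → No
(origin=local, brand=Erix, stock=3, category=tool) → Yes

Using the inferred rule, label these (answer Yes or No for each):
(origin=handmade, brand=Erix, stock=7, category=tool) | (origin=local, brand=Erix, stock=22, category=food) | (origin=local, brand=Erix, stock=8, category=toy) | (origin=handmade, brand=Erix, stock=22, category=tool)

Yes, No, Yes, No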